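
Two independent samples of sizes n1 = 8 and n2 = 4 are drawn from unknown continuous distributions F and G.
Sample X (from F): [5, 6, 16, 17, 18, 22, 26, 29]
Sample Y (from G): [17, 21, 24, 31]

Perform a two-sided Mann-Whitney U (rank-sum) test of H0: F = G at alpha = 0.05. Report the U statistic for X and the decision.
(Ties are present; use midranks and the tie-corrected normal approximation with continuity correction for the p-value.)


Step 1: Combine and sort all 12 observations; assign midranks.
sorted (value, group): (5,X), (6,X), (16,X), (17,X), (17,Y), (18,X), (21,Y), (22,X), (24,Y), (26,X), (29,X), (31,Y)
ranks: 5->1, 6->2, 16->3, 17->4.5, 17->4.5, 18->6, 21->7, 22->8, 24->9, 26->10, 29->11, 31->12
Step 2: Rank sum for X: R1 = 1 + 2 + 3 + 4.5 + 6 + 8 + 10 + 11 = 45.5.
Step 3: U_X = R1 - n1(n1+1)/2 = 45.5 - 8*9/2 = 45.5 - 36 = 9.5.
       U_Y = n1*n2 - U_X = 32 - 9.5 = 22.5.
Step 4: Ties are present, so use the tie-corrected normal approximation (with continuity correction) for the p-value.
Step 5: p-value = 0.307332; compare to alpha = 0.05. fail to reject H0.

U_X = 9.5, p = 0.307332, fail to reject H0 at alpha = 0.05.


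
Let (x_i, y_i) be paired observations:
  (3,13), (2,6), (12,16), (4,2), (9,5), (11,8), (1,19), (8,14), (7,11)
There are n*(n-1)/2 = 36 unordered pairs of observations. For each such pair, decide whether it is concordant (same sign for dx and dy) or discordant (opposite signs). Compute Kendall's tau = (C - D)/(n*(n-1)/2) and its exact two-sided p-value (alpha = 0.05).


Step 1: Enumerate the 36 unordered pairs (i,j) with i<j and classify each by sign(x_j-x_i) * sign(y_j-y_i).
  (1,2):dx=-1,dy=-7->C; (1,3):dx=+9,dy=+3->C; (1,4):dx=+1,dy=-11->D; (1,5):dx=+6,dy=-8->D
  (1,6):dx=+8,dy=-5->D; (1,7):dx=-2,dy=+6->D; (1,8):dx=+5,dy=+1->C; (1,9):dx=+4,dy=-2->D
  (2,3):dx=+10,dy=+10->C; (2,4):dx=+2,dy=-4->D; (2,5):dx=+7,dy=-1->D; (2,6):dx=+9,dy=+2->C
  (2,7):dx=-1,dy=+13->D; (2,8):dx=+6,dy=+8->C; (2,9):dx=+5,dy=+5->C; (3,4):dx=-8,dy=-14->C
  (3,5):dx=-3,dy=-11->C; (3,6):dx=-1,dy=-8->C; (3,7):dx=-11,dy=+3->D; (3,8):dx=-4,dy=-2->C
  (3,9):dx=-5,dy=-5->C; (4,5):dx=+5,dy=+3->C; (4,6):dx=+7,dy=+6->C; (4,7):dx=-3,dy=+17->D
  (4,8):dx=+4,dy=+12->C; (4,9):dx=+3,dy=+9->C; (5,6):dx=+2,dy=+3->C; (5,7):dx=-8,dy=+14->D
  (5,8):dx=-1,dy=+9->D; (5,9):dx=-2,dy=+6->D; (6,7):dx=-10,dy=+11->D; (6,8):dx=-3,dy=+6->D
  (6,9):dx=-4,dy=+3->D; (7,8):dx=+7,dy=-5->D; (7,9):dx=+6,dy=-8->D; (8,9):dx=-1,dy=-3->C
Step 2: C = 18, D = 18, total pairs = 36.
Step 3: tau = (C - D)/(n(n-1)/2) = (18 - 18)/36 = 0.000000.
Step 4: Exact two-sided p-value (enumerate n! = 362880 permutations of y under H0): p = 1.000000.
Step 5: alpha = 0.05. fail to reject H0.

tau_b = 0.0000 (C=18, D=18), p = 1.000000, fail to reject H0.


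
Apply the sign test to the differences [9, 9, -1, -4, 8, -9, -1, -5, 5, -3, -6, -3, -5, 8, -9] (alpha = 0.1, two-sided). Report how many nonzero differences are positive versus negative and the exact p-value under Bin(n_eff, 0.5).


Step 1: Discard zero differences. Original n = 15; n_eff = number of nonzero differences = 15.
Nonzero differences (with sign): +9, +9, -1, -4, +8, -9, -1, -5, +5, -3, -6, -3, -5, +8, -9
Step 2: Count signs: positive = 5, negative = 10.
Step 3: Under H0: P(positive) = 0.5, so the number of positives S ~ Bin(15, 0.5).
Step 4: Two-sided exact p-value = sum of Bin(15,0.5) probabilities at or below the observed probability = 0.301758.
Step 5: alpha = 0.1. fail to reject H0.

n_eff = 15, pos = 5, neg = 10, p = 0.301758, fail to reject H0.


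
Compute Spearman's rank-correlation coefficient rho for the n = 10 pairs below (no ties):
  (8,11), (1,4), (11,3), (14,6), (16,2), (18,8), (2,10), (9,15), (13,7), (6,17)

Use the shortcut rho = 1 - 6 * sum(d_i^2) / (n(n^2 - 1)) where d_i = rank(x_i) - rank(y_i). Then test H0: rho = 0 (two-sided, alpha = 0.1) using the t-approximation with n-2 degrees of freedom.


Step 1: Rank x and y separately (midranks; no ties here).
rank(x): 8->4, 1->1, 11->6, 14->8, 16->9, 18->10, 2->2, 9->5, 13->7, 6->3
rank(y): 11->8, 4->3, 3->2, 6->4, 2->1, 8->6, 10->7, 15->9, 7->5, 17->10
Step 2: d_i = R_x(i) - R_y(i); compute d_i^2.
  (4-8)^2=16, (1-3)^2=4, (6-2)^2=16, (8-4)^2=16, (9-1)^2=64, (10-6)^2=16, (2-7)^2=25, (5-9)^2=16, (7-5)^2=4, (3-10)^2=49
sum(d^2) = 226.
Step 3: rho = 1 - 6*226 / (10*(10^2 - 1)) = 1 - 1356/990 = -0.369697.
Step 4: Under H0, t = rho * sqrt((n-2)/(1-rho^2)) = -1.1254 ~ t(8).
Step 5: Two-sided p-value from the t-distribution with 8 df = 0.293050.
Step 6: alpha = 0.1. fail to reject H0.

rho = -0.3697, p = 0.293050, fail to reject H0 at alpha = 0.1.


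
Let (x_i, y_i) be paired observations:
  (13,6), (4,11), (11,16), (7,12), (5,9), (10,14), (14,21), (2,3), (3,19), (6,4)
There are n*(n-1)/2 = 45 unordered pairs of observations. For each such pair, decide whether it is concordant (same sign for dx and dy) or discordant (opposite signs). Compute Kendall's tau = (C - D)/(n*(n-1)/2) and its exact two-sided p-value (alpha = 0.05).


Step 1: Enumerate the 45 unordered pairs (i,j) with i<j and classify each by sign(x_j-x_i) * sign(y_j-y_i).
  (1,2):dx=-9,dy=+5->D; (1,3):dx=-2,dy=+10->D; (1,4):dx=-6,dy=+6->D; (1,5):dx=-8,dy=+3->D
  (1,6):dx=-3,dy=+8->D; (1,7):dx=+1,dy=+15->C; (1,8):dx=-11,dy=-3->C; (1,9):dx=-10,dy=+13->D
  (1,10):dx=-7,dy=-2->C; (2,3):dx=+7,dy=+5->C; (2,4):dx=+3,dy=+1->C; (2,5):dx=+1,dy=-2->D
  (2,6):dx=+6,dy=+3->C; (2,7):dx=+10,dy=+10->C; (2,8):dx=-2,dy=-8->C; (2,9):dx=-1,dy=+8->D
  (2,10):dx=+2,dy=-7->D; (3,4):dx=-4,dy=-4->C; (3,5):dx=-6,dy=-7->C; (3,6):dx=-1,dy=-2->C
  (3,7):dx=+3,dy=+5->C; (3,8):dx=-9,dy=-13->C; (3,9):dx=-8,dy=+3->D; (3,10):dx=-5,dy=-12->C
  (4,5):dx=-2,dy=-3->C; (4,6):dx=+3,dy=+2->C; (4,7):dx=+7,dy=+9->C; (4,8):dx=-5,dy=-9->C
  (4,9):dx=-4,dy=+7->D; (4,10):dx=-1,dy=-8->C; (5,6):dx=+5,dy=+5->C; (5,7):dx=+9,dy=+12->C
  (5,8):dx=-3,dy=-6->C; (5,9):dx=-2,dy=+10->D; (5,10):dx=+1,dy=-5->D; (6,7):dx=+4,dy=+7->C
  (6,8):dx=-8,dy=-11->C; (6,9):dx=-7,dy=+5->D; (6,10):dx=-4,dy=-10->C; (7,8):dx=-12,dy=-18->C
  (7,9):dx=-11,dy=-2->C; (7,10):dx=-8,dy=-17->C; (8,9):dx=+1,dy=+16->C; (8,10):dx=+4,dy=+1->C
  (9,10):dx=+3,dy=-15->D
Step 2: C = 30, D = 15, total pairs = 45.
Step 3: tau = (C - D)/(n(n-1)/2) = (30 - 15)/45 = 0.333333.
Step 4: Exact two-sided p-value (enumerate n! = 3628800 permutations of y under H0): p = 0.216373.
Step 5: alpha = 0.05. fail to reject H0.

tau_b = 0.3333 (C=30, D=15), p = 0.216373, fail to reject H0.


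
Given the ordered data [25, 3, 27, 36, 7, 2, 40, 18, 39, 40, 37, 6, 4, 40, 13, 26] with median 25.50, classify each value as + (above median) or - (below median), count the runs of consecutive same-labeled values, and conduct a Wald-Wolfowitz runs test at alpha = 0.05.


Step 1: Compute median = 25.50; label A = above, B = below.
Labels in order: BBAABBABAAABBABA  (n_A = 8, n_B = 8)
Step 2: Count runs R = 10.
Step 3: Under H0 (random ordering), E[R] = 2*n_A*n_B/(n_A+n_B) + 1 = 2*8*8/16 + 1 = 9.0000.
        Var[R] = 2*n_A*n_B*(2*n_A*n_B - n_A - n_B) / ((n_A+n_B)^2 * (n_A+n_B-1)) = 14336/3840 = 3.7333.
        SD[R] = 1.9322.
Step 4: Continuity-corrected z = (R - 0.5 - E[R]) / SD[R] = (10 - 0.5 - 9.0000) / 1.9322 = 0.2588.
Step 5: Two-sided p-value via normal approximation = 2*(1 - Phi(|z|)) = 0.795809.
Step 6: alpha = 0.05. fail to reject H0.

R = 10, z = 0.2588, p = 0.795809, fail to reject H0.


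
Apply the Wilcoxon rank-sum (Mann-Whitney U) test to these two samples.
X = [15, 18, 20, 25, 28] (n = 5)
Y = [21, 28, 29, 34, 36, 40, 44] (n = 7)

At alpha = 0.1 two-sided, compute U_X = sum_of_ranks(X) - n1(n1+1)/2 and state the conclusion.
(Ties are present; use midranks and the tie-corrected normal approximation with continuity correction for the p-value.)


Step 1: Combine and sort all 12 observations; assign midranks.
sorted (value, group): (15,X), (18,X), (20,X), (21,Y), (25,X), (28,X), (28,Y), (29,Y), (34,Y), (36,Y), (40,Y), (44,Y)
ranks: 15->1, 18->2, 20->3, 21->4, 25->5, 28->6.5, 28->6.5, 29->8, 34->9, 36->10, 40->11, 44->12
Step 2: Rank sum for X: R1 = 1 + 2 + 3 + 5 + 6.5 = 17.5.
Step 3: U_X = R1 - n1(n1+1)/2 = 17.5 - 5*6/2 = 17.5 - 15 = 2.5.
       U_Y = n1*n2 - U_X = 35 - 2.5 = 32.5.
Step 4: Ties are present, so use the tie-corrected normal approximation (with continuity correction) for the p-value.
Step 5: p-value = 0.018328; compare to alpha = 0.1. reject H0.

U_X = 2.5, p = 0.018328, reject H0 at alpha = 0.1.


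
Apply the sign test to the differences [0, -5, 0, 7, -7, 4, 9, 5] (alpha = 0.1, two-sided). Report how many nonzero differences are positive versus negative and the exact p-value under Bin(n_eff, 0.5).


Step 1: Discard zero differences. Original n = 8; n_eff = number of nonzero differences = 6.
Nonzero differences (with sign): -5, +7, -7, +4, +9, +5
Step 2: Count signs: positive = 4, negative = 2.
Step 3: Under H0: P(positive) = 0.5, so the number of positives S ~ Bin(6, 0.5).
Step 4: Two-sided exact p-value = sum of Bin(6,0.5) probabilities at or below the observed probability = 0.687500.
Step 5: alpha = 0.1. fail to reject H0.

n_eff = 6, pos = 4, neg = 2, p = 0.687500, fail to reject H0.


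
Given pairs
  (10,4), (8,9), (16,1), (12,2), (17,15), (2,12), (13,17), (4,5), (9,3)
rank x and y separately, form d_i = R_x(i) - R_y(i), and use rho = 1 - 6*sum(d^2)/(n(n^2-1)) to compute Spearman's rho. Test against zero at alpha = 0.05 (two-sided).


Step 1: Rank x and y separately (midranks; no ties here).
rank(x): 10->5, 8->3, 16->8, 12->6, 17->9, 2->1, 13->7, 4->2, 9->4
rank(y): 4->4, 9->6, 1->1, 2->2, 15->8, 12->7, 17->9, 5->5, 3->3
Step 2: d_i = R_x(i) - R_y(i); compute d_i^2.
  (5-4)^2=1, (3-6)^2=9, (8-1)^2=49, (6-2)^2=16, (9-8)^2=1, (1-7)^2=36, (7-9)^2=4, (2-5)^2=9, (4-3)^2=1
sum(d^2) = 126.
Step 3: rho = 1 - 6*126 / (9*(9^2 - 1)) = 1 - 756/720 = -0.050000.
Step 4: Under H0, t = rho * sqrt((n-2)/(1-rho^2)) = -0.1325 ~ t(7).
Step 5: Two-sided p-value from the t-distribution with 7 df = 0.898353.
Step 6: alpha = 0.05. fail to reject H0.

rho = -0.0500, p = 0.898353, fail to reject H0 at alpha = 0.05.


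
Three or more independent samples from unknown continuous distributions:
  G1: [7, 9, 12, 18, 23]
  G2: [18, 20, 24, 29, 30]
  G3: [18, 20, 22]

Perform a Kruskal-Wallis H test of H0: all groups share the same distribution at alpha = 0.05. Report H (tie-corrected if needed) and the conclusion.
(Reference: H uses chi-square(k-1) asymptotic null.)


Step 1: Combine all N = 13 observations and assign midranks.
sorted (value, group, rank): (7,G1,1), (9,G1,2), (12,G1,3), (18,G1,5), (18,G2,5), (18,G3,5), (20,G2,7.5), (20,G3,7.5), (22,G3,9), (23,G1,10), (24,G2,11), (29,G2,12), (30,G2,13)
Step 2: Sum ranks within each group.
R_1 = 21 (n_1 = 5)
R_2 = 48.5 (n_2 = 5)
R_3 = 21.5 (n_3 = 3)
Step 3: H = 12/(N(N+1)) * sum(R_i^2/n_i) - 3(N+1)
     = 12/(13*14) * (21^2/5 + 48.5^2/5 + 21.5^2/3) - 3*14
     = 0.065934 * 712.733 - 42
     = 4.993407.
Step 4: Ties present; correction factor C = 1 - 30/(13^3 - 13) = 0.986264. Corrected H = 4.993407 / 0.986264 = 5.062953.
Step 5: Under H0, H ~ chi^2(2); p-value = 0.079542.
Step 6: alpha = 0.05. fail to reject H0.

H = 5.0630, df = 2, p = 0.079542, fail to reject H0.


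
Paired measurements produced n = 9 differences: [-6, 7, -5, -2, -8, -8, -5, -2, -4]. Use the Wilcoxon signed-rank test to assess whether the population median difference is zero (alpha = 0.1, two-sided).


Step 1: Drop any zero differences (none here) and take |d_i|.
|d| = [6, 7, 5, 2, 8, 8, 5, 2, 4]
Step 2: Midrank |d_i| (ties get averaged ranks).
ranks: |6|->6, |7|->7, |5|->4.5, |2|->1.5, |8|->8.5, |8|->8.5, |5|->4.5, |2|->1.5, |4|->3
Step 3: Attach original signs; sum ranks with positive sign and with negative sign.
W+ = 7 = 7
W- = 6 + 4.5 + 1.5 + 8.5 + 8.5 + 4.5 + 1.5 + 3 = 38
(Check: W+ + W- = 45 should equal n(n+1)/2 = 45.)
Step 4: Test statistic W = min(W+, W-) = 7.
Step 5: Ties in |d|, so use the tie-corrected normal approximation.
        E[W] = n(n+1)/4 = 9*10/4 = 22.5.
        Tie groups: |d|=2 (t=2), |d|=5 (t=2), |d|=8 (t=2); sum(t^3 - t) = 18.
        Var[W] = n(n+1)(2n+1)/24 - sum(t^3-t)/48 = 1710/24 - 18/48 = 70.875.
        z = (W - E[W]) / sqrt(Var[W]) = (7 - 22.5) / 8.4187 = -1.8411.
        Two-sided p = 2*Phi(z) = 0.065602.
Step 6: alpha = 0.1. reject H0.

W+ = 7, W- = 38, W = min = 7, p = 0.065602, reject H0.


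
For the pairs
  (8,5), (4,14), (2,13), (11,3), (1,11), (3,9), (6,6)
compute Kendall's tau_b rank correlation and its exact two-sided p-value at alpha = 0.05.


Step 1: Enumerate the 21 unordered pairs (i,j) with i<j and classify each by sign(x_j-x_i) * sign(y_j-y_i).
  (1,2):dx=-4,dy=+9->D; (1,3):dx=-6,dy=+8->D; (1,4):dx=+3,dy=-2->D; (1,5):dx=-7,dy=+6->D
  (1,6):dx=-5,dy=+4->D; (1,7):dx=-2,dy=+1->D; (2,3):dx=-2,dy=-1->C; (2,4):dx=+7,dy=-11->D
  (2,5):dx=-3,dy=-3->C; (2,6):dx=-1,dy=-5->C; (2,7):dx=+2,dy=-8->D; (3,4):dx=+9,dy=-10->D
  (3,5):dx=-1,dy=-2->C; (3,6):dx=+1,dy=-4->D; (3,7):dx=+4,dy=-7->D; (4,5):dx=-10,dy=+8->D
  (4,6):dx=-8,dy=+6->D; (4,7):dx=-5,dy=+3->D; (5,6):dx=+2,dy=-2->D; (5,7):dx=+5,dy=-5->D
  (6,7):dx=+3,dy=-3->D
Step 2: C = 4, D = 17, total pairs = 21.
Step 3: tau = (C - D)/(n(n-1)/2) = (4 - 17)/21 = -0.619048.
Step 4: Exact two-sided p-value (enumerate n! = 5040 permutations of y under H0): p = 0.069048.
Step 5: alpha = 0.05. fail to reject H0.

tau_b = -0.6190 (C=4, D=17), p = 0.069048, fail to reject H0.


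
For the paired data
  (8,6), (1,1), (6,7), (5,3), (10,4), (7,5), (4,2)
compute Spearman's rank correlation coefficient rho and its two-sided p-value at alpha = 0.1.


Step 1: Rank x and y separately (midranks; no ties here).
rank(x): 8->6, 1->1, 6->4, 5->3, 10->7, 7->5, 4->2
rank(y): 6->6, 1->1, 7->7, 3->3, 4->4, 5->5, 2->2
Step 2: d_i = R_x(i) - R_y(i); compute d_i^2.
  (6-6)^2=0, (1-1)^2=0, (4-7)^2=9, (3-3)^2=0, (7-4)^2=9, (5-5)^2=0, (2-2)^2=0
sum(d^2) = 18.
Step 3: rho = 1 - 6*18 / (7*(7^2 - 1)) = 1 - 108/336 = 0.678571.
Step 4: Under H0, t = rho * sqrt((n-2)/(1-rho^2)) = 2.0657 ~ t(5).
Step 5: Two-sided p-value from the t-distribution with 5 df = 0.093750.
Step 6: alpha = 0.1. reject H0.

rho = 0.6786, p = 0.093750, reject H0 at alpha = 0.1.


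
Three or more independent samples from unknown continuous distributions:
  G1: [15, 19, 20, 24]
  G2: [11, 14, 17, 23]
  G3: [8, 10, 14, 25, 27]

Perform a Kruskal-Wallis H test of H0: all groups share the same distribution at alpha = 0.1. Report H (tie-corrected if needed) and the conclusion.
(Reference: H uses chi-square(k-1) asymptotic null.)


Step 1: Combine all N = 13 observations and assign midranks.
sorted (value, group, rank): (8,G3,1), (10,G3,2), (11,G2,3), (14,G2,4.5), (14,G3,4.5), (15,G1,6), (17,G2,7), (19,G1,8), (20,G1,9), (23,G2,10), (24,G1,11), (25,G3,12), (27,G3,13)
Step 2: Sum ranks within each group.
R_1 = 34 (n_1 = 4)
R_2 = 24.5 (n_2 = 4)
R_3 = 32.5 (n_3 = 5)
Step 3: H = 12/(N(N+1)) * sum(R_i^2/n_i) - 3(N+1)
     = 12/(13*14) * (34^2/4 + 24.5^2/4 + 32.5^2/5) - 3*14
     = 0.065934 * 650.312 - 42
     = 0.877747.
Step 4: Ties present; correction factor C = 1 - 6/(13^3 - 13) = 0.997253. Corrected H = 0.877747 / 0.997253 = 0.880165.
Step 5: Under H0, H ~ chi^2(2); p-value = 0.643983.
Step 6: alpha = 0.1. fail to reject H0.

H = 0.8802, df = 2, p = 0.643983, fail to reject H0.


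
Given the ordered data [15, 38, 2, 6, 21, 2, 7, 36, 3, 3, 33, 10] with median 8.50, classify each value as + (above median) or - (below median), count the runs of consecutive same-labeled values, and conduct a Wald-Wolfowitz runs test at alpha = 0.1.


Step 1: Compute median = 8.50; label A = above, B = below.
Labels in order: AABBABBABBAA  (n_A = 6, n_B = 6)
Step 2: Count runs R = 7.
Step 3: Under H0 (random ordering), E[R] = 2*n_A*n_B/(n_A+n_B) + 1 = 2*6*6/12 + 1 = 7.0000.
        Var[R] = 2*n_A*n_B*(2*n_A*n_B - n_A - n_B) / ((n_A+n_B)^2 * (n_A+n_B-1)) = 4320/1584 = 2.7273.
        SD[R] = 1.6514.
Step 4: R = E[R], so z = 0 with no continuity correction.
Step 5: Two-sided p-value via normal approximation = 2*(1 - Phi(|z|)) = 1.000000.
Step 6: alpha = 0.1. fail to reject H0.

R = 7, z = 0.0000, p = 1.000000, fail to reject H0.


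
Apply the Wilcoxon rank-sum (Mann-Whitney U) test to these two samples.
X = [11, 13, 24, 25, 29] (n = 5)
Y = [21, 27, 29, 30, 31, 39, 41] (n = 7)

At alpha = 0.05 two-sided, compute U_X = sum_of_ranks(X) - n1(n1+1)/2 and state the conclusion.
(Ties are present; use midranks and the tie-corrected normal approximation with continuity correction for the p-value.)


Step 1: Combine and sort all 12 observations; assign midranks.
sorted (value, group): (11,X), (13,X), (21,Y), (24,X), (25,X), (27,Y), (29,X), (29,Y), (30,Y), (31,Y), (39,Y), (41,Y)
ranks: 11->1, 13->2, 21->3, 24->4, 25->5, 27->6, 29->7.5, 29->7.5, 30->9, 31->10, 39->11, 41->12
Step 2: Rank sum for X: R1 = 1 + 2 + 4 + 5 + 7.5 = 19.5.
Step 3: U_X = R1 - n1(n1+1)/2 = 19.5 - 5*6/2 = 19.5 - 15 = 4.5.
       U_Y = n1*n2 - U_X = 35 - 4.5 = 30.5.
Step 4: Ties are present, so use the tie-corrected normal approximation (with continuity correction) for the p-value.
Step 5: p-value = 0.041997; compare to alpha = 0.05. reject H0.

U_X = 4.5, p = 0.041997, reject H0 at alpha = 0.05.


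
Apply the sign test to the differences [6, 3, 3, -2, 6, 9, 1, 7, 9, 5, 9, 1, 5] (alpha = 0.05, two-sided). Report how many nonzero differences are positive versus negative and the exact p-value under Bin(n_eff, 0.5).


Step 1: Discard zero differences. Original n = 13; n_eff = number of nonzero differences = 13.
Nonzero differences (with sign): +6, +3, +3, -2, +6, +9, +1, +7, +9, +5, +9, +1, +5
Step 2: Count signs: positive = 12, negative = 1.
Step 3: Under H0: P(positive) = 0.5, so the number of positives S ~ Bin(13, 0.5).
Step 4: Two-sided exact p-value = sum of Bin(13,0.5) probabilities at or below the observed probability = 0.003418.
Step 5: alpha = 0.05. reject H0.

n_eff = 13, pos = 12, neg = 1, p = 0.003418, reject H0.


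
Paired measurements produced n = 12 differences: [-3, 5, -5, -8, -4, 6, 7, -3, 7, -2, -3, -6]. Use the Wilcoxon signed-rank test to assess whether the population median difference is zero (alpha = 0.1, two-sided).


Step 1: Drop any zero differences (none here) and take |d_i|.
|d| = [3, 5, 5, 8, 4, 6, 7, 3, 7, 2, 3, 6]
Step 2: Midrank |d_i| (ties get averaged ranks).
ranks: |3|->3, |5|->6.5, |5|->6.5, |8|->12, |4|->5, |6|->8.5, |7|->10.5, |3|->3, |7|->10.5, |2|->1, |3|->3, |6|->8.5
Step 3: Attach original signs; sum ranks with positive sign and with negative sign.
W+ = 6.5 + 8.5 + 10.5 + 10.5 = 36
W- = 3 + 6.5 + 12 + 5 + 3 + 1 + 3 + 8.5 = 42
(Check: W+ + W- = 78 should equal n(n+1)/2 = 78.)
Step 4: Test statistic W = min(W+, W-) = 36.
Step 5: Ties in |d|, so use the tie-corrected normal approximation.
        E[W] = n(n+1)/4 = 12*13/4 = 39.
        Tie groups: |d|=3 (t=3), |d|=5 (t=2), |d|=6 (t=2), |d|=7 (t=2); sum(t^3 - t) = 42.
        Var[W] = n(n+1)(2n+1)/24 - sum(t^3-t)/48 = 3900/24 - 42/48 = 161.625.
        z = (W - E[W]) / sqrt(Var[W]) = (36 - 39) / 12.7132 = -0.2360.
        Two-sided p = 2*Phi(z) = 0.813452.
Step 6: alpha = 0.1. fail to reject H0.

W+ = 36, W- = 42, W = min = 36, p = 0.813452, fail to reject H0.


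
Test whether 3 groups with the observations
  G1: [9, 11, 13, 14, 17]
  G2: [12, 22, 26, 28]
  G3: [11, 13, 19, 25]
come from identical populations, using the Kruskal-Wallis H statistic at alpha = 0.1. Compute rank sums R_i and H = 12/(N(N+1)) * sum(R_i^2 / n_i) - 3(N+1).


Step 1: Combine all N = 13 observations and assign midranks.
sorted (value, group, rank): (9,G1,1), (11,G1,2.5), (11,G3,2.5), (12,G2,4), (13,G1,5.5), (13,G3,5.5), (14,G1,7), (17,G1,8), (19,G3,9), (22,G2,10), (25,G3,11), (26,G2,12), (28,G2,13)
Step 2: Sum ranks within each group.
R_1 = 24 (n_1 = 5)
R_2 = 39 (n_2 = 4)
R_3 = 28 (n_3 = 4)
Step 3: H = 12/(N(N+1)) * sum(R_i^2/n_i) - 3(N+1)
     = 12/(13*14) * (24^2/5 + 39^2/4 + 28^2/4) - 3*14
     = 0.065934 * 691.45 - 42
     = 3.590110.
Step 4: Ties present; correction factor C = 1 - 12/(13^3 - 13) = 0.994505. Corrected H = 3.590110 / 0.994505 = 3.609945.
Step 5: Under H0, H ~ chi^2(2); p-value = 0.164479.
Step 6: alpha = 0.1. fail to reject H0.

H = 3.6099, df = 2, p = 0.164479, fail to reject H0.


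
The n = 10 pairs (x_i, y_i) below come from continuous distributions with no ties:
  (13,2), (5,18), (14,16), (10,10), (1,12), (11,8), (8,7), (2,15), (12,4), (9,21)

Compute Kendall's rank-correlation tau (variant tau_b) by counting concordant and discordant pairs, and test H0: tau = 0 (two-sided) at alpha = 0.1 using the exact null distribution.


Step 1: Enumerate the 45 unordered pairs (i,j) with i<j and classify each by sign(x_j-x_i) * sign(y_j-y_i).
  (1,2):dx=-8,dy=+16->D; (1,3):dx=+1,dy=+14->C; (1,4):dx=-3,dy=+8->D; (1,5):dx=-12,dy=+10->D
  (1,6):dx=-2,dy=+6->D; (1,7):dx=-5,dy=+5->D; (1,8):dx=-11,dy=+13->D; (1,9):dx=-1,dy=+2->D
  (1,10):dx=-4,dy=+19->D; (2,3):dx=+9,dy=-2->D; (2,4):dx=+5,dy=-8->D; (2,5):dx=-4,dy=-6->C
  (2,6):dx=+6,dy=-10->D; (2,7):dx=+3,dy=-11->D; (2,8):dx=-3,dy=-3->C; (2,9):dx=+7,dy=-14->D
  (2,10):dx=+4,dy=+3->C; (3,4):dx=-4,dy=-6->C; (3,5):dx=-13,dy=-4->C; (3,6):dx=-3,dy=-8->C
  (3,7):dx=-6,dy=-9->C; (3,8):dx=-12,dy=-1->C; (3,9):dx=-2,dy=-12->C; (3,10):dx=-5,dy=+5->D
  (4,5):dx=-9,dy=+2->D; (4,6):dx=+1,dy=-2->D; (4,7):dx=-2,dy=-3->C; (4,8):dx=-8,dy=+5->D
  (4,9):dx=+2,dy=-6->D; (4,10):dx=-1,dy=+11->D; (5,6):dx=+10,dy=-4->D; (5,7):dx=+7,dy=-5->D
  (5,8):dx=+1,dy=+3->C; (5,9):dx=+11,dy=-8->D; (5,10):dx=+8,dy=+9->C; (6,7):dx=-3,dy=-1->C
  (6,8):dx=-9,dy=+7->D; (6,9):dx=+1,dy=-4->D; (6,10):dx=-2,dy=+13->D; (7,8):dx=-6,dy=+8->D
  (7,9):dx=+4,dy=-3->D; (7,10):dx=+1,dy=+14->C; (8,9):dx=+10,dy=-11->D; (8,10):dx=+7,dy=+6->C
  (9,10):dx=-3,dy=+17->D
Step 2: C = 16, D = 29, total pairs = 45.
Step 3: tau = (C - D)/(n(n-1)/2) = (16 - 29)/45 = -0.288889.
Step 4: Exact two-sided p-value (enumerate n! = 3628800 permutations of y under H0): p = 0.291248.
Step 5: alpha = 0.1. fail to reject H0.

tau_b = -0.2889 (C=16, D=29), p = 0.291248, fail to reject H0.


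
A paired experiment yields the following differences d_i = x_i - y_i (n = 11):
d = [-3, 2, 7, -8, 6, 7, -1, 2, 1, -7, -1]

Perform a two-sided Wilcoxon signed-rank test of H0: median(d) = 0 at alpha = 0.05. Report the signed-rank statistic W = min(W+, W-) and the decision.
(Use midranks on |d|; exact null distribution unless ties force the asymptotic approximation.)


Step 1: Drop any zero differences (none here) and take |d_i|.
|d| = [3, 2, 7, 8, 6, 7, 1, 2, 1, 7, 1]
Step 2: Midrank |d_i| (ties get averaged ranks).
ranks: |3|->6, |2|->4.5, |7|->9, |8|->11, |6|->7, |7|->9, |1|->2, |2|->4.5, |1|->2, |7|->9, |1|->2
Step 3: Attach original signs; sum ranks with positive sign and with negative sign.
W+ = 4.5 + 9 + 7 + 9 + 4.5 + 2 = 36
W- = 6 + 11 + 2 + 9 + 2 = 30
(Check: W+ + W- = 66 should equal n(n+1)/2 = 66.)
Step 4: Test statistic W = min(W+, W-) = 30.
Step 5: Ties in |d|, so use the tie-corrected normal approximation.
        E[W] = n(n+1)/4 = 11*12/4 = 33.
        Tie groups: |d|=1 (t=3), |d|=2 (t=2), |d|=7 (t=3); sum(t^3 - t) = 54.
        Var[W] = n(n+1)(2n+1)/24 - sum(t^3-t)/48 = 3036/24 - 54/48 = 125.375.
        z = (W - E[W]) / sqrt(Var[W]) = (30 - 33) / 11.1971 = -0.2679.
        Two-sided p = 2*Phi(z) = 0.788756.
Step 6: alpha = 0.05. fail to reject H0.

W+ = 36, W- = 30, W = min = 30, p = 0.788756, fail to reject H0.


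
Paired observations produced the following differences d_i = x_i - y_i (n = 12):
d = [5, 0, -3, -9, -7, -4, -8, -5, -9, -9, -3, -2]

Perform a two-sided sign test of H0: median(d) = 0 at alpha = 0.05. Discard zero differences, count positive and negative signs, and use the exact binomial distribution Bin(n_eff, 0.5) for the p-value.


Step 1: Discard zero differences. Original n = 12; n_eff = number of nonzero differences = 11.
Nonzero differences (with sign): +5, -3, -9, -7, -4, -8, -5, -9, -9, -3, -2
Step 2: Count signs: positive = 1, negative = 10.
Step 3: Under H0: P(positive) = 0.5, so the number of positives S ~ Bin(11, 0.5).
Step 4: Two-sided exact p-value = sum of Bin(11,0.5) probabilities at or below the observed probability = 0.011719.
Step 5: alpha = 0.05. reject H0.

n_eff = 11, pos = 1, neg = 10, p = 0.011719, reject H0.


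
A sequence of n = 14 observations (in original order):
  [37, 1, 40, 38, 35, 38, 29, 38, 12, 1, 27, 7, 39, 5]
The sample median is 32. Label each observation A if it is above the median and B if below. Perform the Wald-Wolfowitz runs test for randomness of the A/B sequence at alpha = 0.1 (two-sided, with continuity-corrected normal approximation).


Step 1: Compute median = 32; label A = above, B = below.
Labels in order: ABAAAABABBBBAB  (n_A = 7, n_B = 7)
Step 2: Count runs R = 8.
Step 3: Under H0 (random ordering), E[R] = 2*n_A*n_B/(n_A+n_B) + 1 = 2*7*7/14 + 1 = 8.0000.
        Var[R] = 2*n_A*n_B*(2*n_A*n_B - n_A - n_B) / ((n_A+n_B)^2 * (n_A+n_B-1)) = 8232/2548 = 3.2308.
        SD[R] = 1.7974.
Step 4: R = E[R], so z = 0 with no continuity correction.
Step 5: Two-sided p-value via normal approximation = 2*(1 - Phi(|z|)) = 1.000000.
Step 6: alpha = 0.1. fail to reject H0.

R = 8, z = 0.0000, p = 1.000000, fail to reject H0.


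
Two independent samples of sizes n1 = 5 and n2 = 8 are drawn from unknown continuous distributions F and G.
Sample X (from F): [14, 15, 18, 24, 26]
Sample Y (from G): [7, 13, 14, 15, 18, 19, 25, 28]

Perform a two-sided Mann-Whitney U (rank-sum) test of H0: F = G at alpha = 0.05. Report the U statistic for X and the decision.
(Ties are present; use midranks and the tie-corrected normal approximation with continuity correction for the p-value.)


Step 1: Combine and sort all 13 observations; assign midranks.
sorted (value, group): (7,Y), (13,Y), (14,X), (14,Y), (15,X), (15,Y), (18,X), (18,Y), (19,Y), (24,X), (25,Y), (26,X), (28,Y)
ranks: 7->1, 13->2, 14->3.5, 14->3.5, 15->5.5, 15->5.5, 18->7.5, 18->7.5, 19->9, 24->10, 25->11, 26->12, 28->13
Step 2: Rank sum for X: R1 = 3.5 + 5.5 + 7.5 + 10 + 12 = 38.5.
Step 3: U_X = R1 - n1(n1+1)/2 = 38.5 - 5*6/2 = 38.5 - 15 = 23.5.
       U_Y = n1*n2 - U_X = 40 - 23.5 = 16.5.
Step 4: Ties are present, so use the tie-corrected normal approximation (with continuity correction) for the p-value.
Step 5: p-value = 0.659230; compare to alpha = 0.05. fail to reject H0.

U_X = 23.5, p = 0.659230, fail to reject H0 at alpha = 0.05.


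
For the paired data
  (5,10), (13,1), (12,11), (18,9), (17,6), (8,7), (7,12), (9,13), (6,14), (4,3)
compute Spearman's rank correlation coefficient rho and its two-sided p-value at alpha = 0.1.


Step 1: Rank x and y separately (midranks; no ties here).
rank(x): 5->2, 13->8, 12->7, 18->10, 17->9, 8->5, 7->4, 9->6, 6->3, 4->1
rank(y): 10->6, 1->1, 11->7, 9->5, 6->3, 7->4, 12->8, 13->9, 14->10, 3->2
Step 2: d_i = R_x(i) - R_y(i); compute d_i^2.
  (2-6)^2=16, (8-1)^2=49, (7-7)^2=0, (10-5)^2=25, (9-3)^2=36, (5-4)^2=1, (4-8)^2=16, (6-9)^2=9, (3-10)^2=49, (1-2)^2=1
sum(d^2) = 202.
Step 3: rho = 1 - 6*202 / (10*(10^2 - 1)) = 1 - 1212/990 = -0.224242.
Step 4: Under H0, t = rho * sqrt((n-2)/(1-rho^2)) = -0.6508 ~ t(8).
Step 5: Two-sided p-value from the t-distribution with 8 df = 0.533401.
Step 6: alpha = 0.1. fail to reject H0.

rho = -0.2242, p = 0.533401, fail to reject H0 at alpha = 0.1.


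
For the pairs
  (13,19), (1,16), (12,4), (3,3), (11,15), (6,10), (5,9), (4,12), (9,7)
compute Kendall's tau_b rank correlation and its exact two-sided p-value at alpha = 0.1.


Step 1: Enumerate the 36 unordered pairs (i,j) with i<j and classify each by sign(x_j-x_i) * sign(y_j-y_i).
  (1,2):dx=-12,dy=-3->C; (1,3):dx=-1,dy=-15->C; (1,4):dx=-10,dy=-16->C; (1,5):dx=-2,dy=-4->C
  (1,6):dx=-7,dy=-9->C; (1,7):dx=-8,dy=-10->C; (1,8):dx=-9,dy=-7->C; (1,9):dx=-4,dy=-12->C
  (2,3):dx=+11,dy=-12->D; (2,4):dx=+2,dy=-13->D; (2,5):dx=+10,dy=-1->D; (2,6):dx=+5,dy=-6->D
  (2,7):dx=+4,dy=-7->D; (2,8):dx=+3,dy=-4->D; (2,9):dx=+8,dy=-9->D; (3,4):dx=-9,dy=-1->C
  (3,5):dx=-1,dy=+11->D; (3,6):dx=-6,dy=+6->D; (3,7):dx=-7,dy=+5->D; (3,8):dx=-8,dy=+8->D
  (3,9):dx=-3,dy=+3->D; (4,5):dx=+8,dy=+12->C; (4,6):dx=+3,dy=+7->C; (4,7):dx=+2,dy=+6->C
  (4,8):dx=+1,dy=+9->C; (4,9):dx=+6,dy=+4->C; (5,6):dx=-5,dy=-5->C; (5,7):dx=-6,dy=-6->C
  (5,8):dx=-7,dy=-3->C; (5,9):dx=-2,dy=-8->C; (6,7):dx=-1,dy=-1->C; (6,8):dx=-2,dy=+2->D
  (6,9):dx=+3,dy=-3->D; (7,8):dx=-1,dy=+3->D; (7,9):dx=+4,dy=-2->D; (8,9):dx=+5,dy=-5->D
Step 2: C = 19, D = 17, total pairs = 36.
Step 3: tau = (C - D)/(n(n-1)/2) = (19 - 17)/36 = 0.055556.
Step 4: Exact two-sided p-value (enumerate n! = 362880 permutations of y under H0): p = 0.919455.
Step 5: alpha = 0.1. fail to reject H0.

tau_b = 0.0556 (C=19, D=17), p = 0.919455, fail to reject H0.


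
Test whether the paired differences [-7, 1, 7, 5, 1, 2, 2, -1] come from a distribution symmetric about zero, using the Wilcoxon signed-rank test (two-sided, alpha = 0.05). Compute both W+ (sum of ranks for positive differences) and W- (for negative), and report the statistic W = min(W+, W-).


Step 1: Drop any zero differences (none here) and take |d_i|.
|d| = [7, 1, 7, 5, 1, 2, 2, 1]
Step 2: Midrank |d_i| (ties get averaged ranks).
ranks: |7|->7.5, |1|->2, |7|->7.5, |5|->6, |1|->2, |2|->4.5, |2|->4.5, |1|->2
Step 3: Attach original signs; sum ranks with positive sign and with negative sign.
W+ = 2 + 7.5 + 6 + 2 + 4.5 + 4.5 = 26.5
W- = 7.5 + 2 = 9.5
(Check: W+ + W- = 36 should equal n(n+1)/2 = 36.)
Step 4: Test statistic W = min(W+, W-) = 9.5.
Step 5: Ties in |d|, so use the tie-corrected normal approximation.
        E[W] = n(n+1)/4 = 8*9/4 = 18.
        Tie groups: |d|=1 (t=3), |d|=2 (t=2), |d|=7 (t=2); sum(t^3 - t) = 36.
        Var[W] = n(n+1)(2n+1)/24 - sum(t^3-t)/48 = 1224/24 - 36/48 = 50.25.
        z = (W - E[W]) / sqrt(Var[W]) = (9.5 - 18) / 7.0887 = -1.1991.
        Two-sided p = 2*Phi(z) = 0.230494.
Step 6: alpha = 0.05. fail to reject H0.

W+ = 26.5, W- = 9.5, W = min = 9.5, p = 0.230494, fail to reject H0.


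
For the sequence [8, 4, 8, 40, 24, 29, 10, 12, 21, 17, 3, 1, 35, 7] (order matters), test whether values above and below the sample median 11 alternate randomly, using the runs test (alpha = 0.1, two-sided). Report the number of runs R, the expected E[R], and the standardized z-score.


Step 1: Compute median = 11; label A = above, B = below.
Labels in order: BBBAAABAAABBAB  (n_A = 7, n_B = 7)
Step 2: Count runs R = 7.
Step 3: Under H0 (random ordering), E[R] = 2*n_A*n_B/(n_A+n_B) + 1 = 2*7*7/14 + 1 = 8.0000.
        Var[R] = 2*n_A*n_B*(2*n_A*n_B - n_A - n_B) / ((n_A+n_B)^2 * (n_A+n_B-1)) = 8232/2548 = 3.2308.
        SD[R] = 1.7974.
Step 4: Continuity-corrected z = (R + 0.5 - E[R]) / SD[R] = (7 + 0.5 - 8.0000) / 1.7974 = -0.2782.
Step 5: Two-sided p-value via normal approximation = 2*(1 - Phi(|z|)) = 0.780879.
Step 6: alpha = 0.1. fail to reject H0.

R = 7, z = -0.2782, p = 0.780879, fail to reject H0.


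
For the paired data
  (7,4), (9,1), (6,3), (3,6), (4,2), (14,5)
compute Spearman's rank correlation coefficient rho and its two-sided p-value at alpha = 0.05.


Step 1: Rank x and y separately (midranks; no ties here).
rank(x): 7->4, 9->5, 6->3, 3->1, 4->2, 14->6
rank(y): 4->4, 1->1, 3->3, 6->6, 2->2, 5->5
Step 2: d_i = R_x(i) - R_y(i); compute d_i^2.
  (4-4)^2=0, (5-1)^2=16, (3-3)^2=0, (1-6)^2=25, (2-2)^2=0, (6-5)^2=1
sum(d^2) = 42.
Step 3: rho = 1 - 6*42 / (6*(6^2 - 1)) = 1 - 252/210 = -0.200000.
Step 4: Under H0, t = rho * sqrt((n-2)/(1-rho^2)) = -0.4082 ~ t(4).
Step 5: Two-sided p-value from the t-distribution with 4 df = 0.704000.
Step 6: alpha = 0.05. fail to reject H0.

rho = -0.2000, p = 0.704000, fail to reject H0 at alpha = 0.05.


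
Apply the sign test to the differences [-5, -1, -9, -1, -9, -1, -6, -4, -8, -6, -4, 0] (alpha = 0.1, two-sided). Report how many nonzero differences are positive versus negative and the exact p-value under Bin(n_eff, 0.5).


Step 1: Discard zero differences. Original n = 12; n_eff = number of nonzero differences = 11.
Nonzero differences (with sign): -5, -1, -9, -1, -9, -1, -6, -4, -8, -6, -4
Step 2: Count signs: positive = 0, negative = 11.
Step 3: Under H0: P(positive) = 0.5, so the number of positives S ~ Bin(11, 0.5).
Step 4: Two-sided exact p-value = sum of Bin(11,0.5) probabilities at or below the observed probability = 0.000977.
Step 5: alpha = 0.1. reject H0.

n_eff = 11, pos = 0, neg = 11, p = 0.000977, reject H0.


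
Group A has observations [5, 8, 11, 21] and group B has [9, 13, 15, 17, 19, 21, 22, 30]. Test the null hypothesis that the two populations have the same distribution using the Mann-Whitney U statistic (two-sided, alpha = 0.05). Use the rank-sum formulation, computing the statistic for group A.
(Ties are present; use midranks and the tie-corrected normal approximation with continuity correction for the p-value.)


Step 1: Combine and sort all 12 observations; assign midranks.
sorted (value, group): (5,X), (8,X), (9,Y), (11,X), (13,Y), (15,Y), (17,Y), (19,Y), (21,X), (21,Y), (22,Y), (30,Y)
ranks: 5->1, 8->2, 9->3, 11->4, 13->5, 15->6, 17->7, 19->8, 21->9.5, 21->9.5, 22->11, 30->12
Step 2: Rank sum for X: R1 = 1 + 2 + 4 + 9.5 = 16.5.
Step 3: U_X = R1 - n1(n1+1)/2 = 16.5 - 4*5/2 = 16.5 - 10 = 6.5.
       U_Y = n1*n2 - U_X = 32 - 6.5 = 25.5.
Step 4: Ties are present, so use the tie-corrected normal approximation (with continuity correction) for the p-value.
Step 5: p-value = 0.125707; compare to alpha = 0.05. fail to reject H0.

U_X = 6.5, p = 0.125707, fail to reject H0 at alpha = 0.05.


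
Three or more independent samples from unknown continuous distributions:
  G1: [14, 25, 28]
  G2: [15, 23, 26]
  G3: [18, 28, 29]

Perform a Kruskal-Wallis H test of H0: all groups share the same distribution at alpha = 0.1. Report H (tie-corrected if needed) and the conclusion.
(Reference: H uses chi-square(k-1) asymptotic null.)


Step 1: Combine all N = 9 observations and assign midranks.
sorted (value, group, rank): (14,G1,1), (15,G2,2), (18,G3,3), (23,G2,4), (25,G1,5), (26,G2,6), (28,G1,7.5), (28,G3,7.5), (29,G3,9)
Step 2: Sum ranks within each group.
R_1 = 13.5 (n_1 = 3)
R_2 = 12 (n_2 = 3)
R_3 = 19.5 (n_3 = 3)
Step 3: H = 12/(N(N+1)) * sum(R_i^2/n_i) - 3(N+1)
     = 12/(9*10) * (13.5^2/3 + 12^2/3 + 19.5^2/3) - 3*10
     = 0.133333 * 235.5 - 30
     = 1.400000.
Step 4: Ties present; correction factor C = 1 - 6/(9^3 - 9) = 0.991667. Corrected H = 1.400000 / 0.991667 = 1.411765.
Step 5: Under H0, H ~ chi^2(2); p-value = 0.493673.
Step 6: alpha = 0.1. fail to reject H0.

H = 1.4118, df = 2, p = 0.493673, fail to reject H0.


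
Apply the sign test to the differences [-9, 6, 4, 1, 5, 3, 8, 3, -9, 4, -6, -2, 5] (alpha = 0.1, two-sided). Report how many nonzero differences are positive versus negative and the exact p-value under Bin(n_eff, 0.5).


Step 1: Discard zero differences. Original n = 13; n_eff = number of nonzero differences = 13.
Nonzero differences (with sign): -9, +6, +4, +1, +5, +3, +8, +3, -9, +4, -6, -2, +5
Step 2: Count signs: positive = 9, negative = 4.
Step 3: Under H0: P(positive) = 0.5, so the number of positives S ~ Bin(13, 0.5).
Step 4: Two-sided exact p-value = sum of Bin(13,0.5) probabilities at or below the observed probability = 0.266846.
Step 5: alpha = 0.1. fail to reject H0.

n_eff = 13, pos = 9, neg = 4, p = 0.266846, fail to reject H0.


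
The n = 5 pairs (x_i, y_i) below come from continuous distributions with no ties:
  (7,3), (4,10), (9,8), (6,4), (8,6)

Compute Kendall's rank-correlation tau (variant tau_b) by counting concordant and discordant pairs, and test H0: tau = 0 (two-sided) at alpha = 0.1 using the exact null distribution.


Step 1: Enumerate the 10 unordered pairs (i,j) with i<j and classify each by sign(x_j-x_i) * sign(y_j-y_i).
  (1,2):dx=-3,dy=+7->D; (1,3):dx=+2,dy=+5->C; (1,4):dx=-1,dy=+1->D; (1,5):dx=+1,dy=+3->C
  (2,3):dx=+5,dy=-2->D; (2,4):dx=+2,dy=-6->D; (2,5):dx=+4,dy=-4->D; (3,4):dx=-3,dy=-4->C
  (3,5):dx=-1,dy=-2->C; (4,5):dx=+2,dy=+2->C
Step 2: C = 5, D = 5, total pairs = 10.
Step 3: tau = (C - D)/(n(n-1)/2) = (5 - 5)/10 = 0.000000.
Step 4: Exact two-sided p-value (enumerate n! = 120 permutations of y under H0): p = 1.000000.
Step 5: alpha = 0.1. fail to reject H0.

tau_b = 0.0000 (C=5, D=5), p = 1.000000, fail to reject H0.


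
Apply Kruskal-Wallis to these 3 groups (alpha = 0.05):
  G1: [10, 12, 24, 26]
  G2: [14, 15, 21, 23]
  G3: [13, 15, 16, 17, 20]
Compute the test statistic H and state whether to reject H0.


Step 1: Combine all N = 13 observations and assign midranks.
sorted (value, group, rank): (10,G1,1), (12,G1,2), (13,G3,3), (14,G2,4), (15,G2,5.5), (15,G3,5.5), (16,G3,7), (17,G3,8), (20,G3,9), (21,G2,10), (23,G2,11), (24,G1,12), (26,G1,13)
Step 2: Sum ranks within each group.
R_1 = 28 (n_1 = 4)
R_2 = 30.5 (n_2 = 4)
R_3 = 32.5 (n_3 = 5)
Step 3: H = 12/(N(N+1)) * sum(R_i^2/n_i) - 3(N+1)
     = 12/(13*14) * (28^2/4 + 30.5^2/4 + 32.5^2/5) - 3*14
     = 0.065934 * 639.812 - 42
     = 0.185440.
Step 4: Ties present; correction factor C = 1 - 6/(13^3 - 13) = 0.997253. Corrected H = 0.185440 / 0.997253 = 0.185950.
Step 5: Under H0, H ~ chi^2(2); p-value = 0.911216.
Step 6: alpha = 0.05. fail to reject H0.

H = 0.1860, df = 2, p = 0.911216, fail to reject H0.


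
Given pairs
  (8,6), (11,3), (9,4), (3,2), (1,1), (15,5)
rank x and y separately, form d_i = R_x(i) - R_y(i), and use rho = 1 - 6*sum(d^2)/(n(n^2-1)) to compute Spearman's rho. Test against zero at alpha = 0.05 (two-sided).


Step 1: Rank x and y separately (midranks; no ties here).
rank(x): 8->3, 11->5, 9->4, 3->2, 1->1, 15->6
rank(y): 6->6, 3->3, 4->4, 2->2, 1->1, 5->5
Step 2: d_i = R_x(i) - R_y(i); compute d_i^2.
  (3-6)^2=9, (5-3)^2=4, (4-4)^2=0, (2-2)^2=0, (1-1)^2=0, (6-5)^2=1
sum(d^2) = 14.
Step 3: rho = 1 - 6*14 / (6*(6^2 - 1)) = 1 - 84/210 = 0.600000.
Step 4: Under H0, t = rho * sqrt((n-2)/(1-rho^2)) = 1.5000 ~ t(4).
Step 5: Two-sided p-value from the t-distribution with 4 df = 0.208000.
Step 6: alpha = 0.05. fail to reject H0.

rho = 0.6000, p = 0.208000, fail to reject H0 at alpha = 0.05.


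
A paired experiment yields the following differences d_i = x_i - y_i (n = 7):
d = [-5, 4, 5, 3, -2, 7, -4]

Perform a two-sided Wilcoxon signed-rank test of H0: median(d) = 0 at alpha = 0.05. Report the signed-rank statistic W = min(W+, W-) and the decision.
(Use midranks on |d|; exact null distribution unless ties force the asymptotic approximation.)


Step 1: Drop any zero differences (none here) and take |d_i|.
|d| = [5, 4, 5, 3, 2, 7, 4]
Step 2: Midrank |d_i| (ties get averaged ranks).
ranks: |5|->5.5, |4|->3.5, |5|->5.5, |3|->2, |2|->1, |7|->7, |4|->3.5
Step 3: Attach original signs; sum ranks with positive sign and with negative sign.
W+ = 3.5 + 5.5 + 2 + 7 = 18
W- = 5.5 + 1 + 3.5 = 10
(Check: W+ + W- = 28 should equal n(n+1)/2 = 28.)
Step 4: Test statistic W = min(W+, W-) = 10.
Step 5: Ties in |d|, so use the tie-corrected normal approximation.
        E[W] = n(n+1)/4 = 7*8/4 = 14.
        Tie groups: |d|=4 (t=2), |d|=5 (t=2); sum(t^3 - t) = 12.
        Var[W] = n(n+1)(2n+1)/24 - sum(t^3-t)/48 = 840/24 - 12/48 = 34.75.
        z = (W - E[W]) / sqrt(Var[W]) = (10 - 14) / 5.8949 = -0.6786.
        Two-sided p = 2*Phi(z) = 0.497422.
Step 6: alpha = 0.05. fail to reject H0.

W+ = 18, W- = 10, W = min = 10, p = 0.497422, fail to reject H0.


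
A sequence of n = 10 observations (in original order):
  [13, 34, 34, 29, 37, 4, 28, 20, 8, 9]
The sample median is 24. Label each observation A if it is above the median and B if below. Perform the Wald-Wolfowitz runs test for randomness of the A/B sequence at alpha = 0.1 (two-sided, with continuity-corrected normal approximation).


Step 1: Compute median = 24; label A = above, B = below.
Labels in order: BAAAABABBB  (n_A = 5, n_B = 5)
Step 2: Count runs R = 5.
Step 3: Under H0 (random ordering), E[R] = 2*n_A*n_B/(n_A+n_B) + 1 = 2*5*5/10 + 1 = 6.0000.
        Var[R] = 2*n_A*n_B*(2*n_A*n_B - n_A - n_B) / ((n_A+n_B)^2 * (n_A+n_B-1)) = 2000/900 = 2.2222.
        SD[R] = 1.4907.
Step 4: Continuity-corrected z = (R + 0.5 - E[R]) / SD[R] = (5 + 0.5 - 6.0000) / 1.4907 = -0.3354.
Step 5: Two-sided p-value via normal approximation = 2*(1 - Phi(|z|)) = 0.737316.
Step 6: alpha = 0.1. fail to reject H0.

R = 5, z = -0.3354, p = 0.737316, fail to reject H0.


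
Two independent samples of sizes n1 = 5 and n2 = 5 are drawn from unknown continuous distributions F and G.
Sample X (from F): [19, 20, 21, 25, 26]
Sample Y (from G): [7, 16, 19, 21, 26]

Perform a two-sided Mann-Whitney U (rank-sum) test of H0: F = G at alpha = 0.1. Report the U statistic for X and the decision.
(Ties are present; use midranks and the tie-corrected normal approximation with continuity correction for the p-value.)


Step 1: Combine and sort all 10 observations; assign midranks.
sorted (value, group): (7,Y), (16,Y), (19,X), (19,Y), (20,X), (21,X), (21,Y), (25,X), (26,X), (26,Y)
ranks: 7->1, 16->2, 19->3.5, 19->3.5, 20->5, 21->6.5, 21->6.5, 25->8, 26->9.5, 26->9.5
Step 2: Rank sum for X: R1 = 3.5 + 5 + 6.5 + 8 + 9.5 = 32.5.
Step 3: U_X = R1 - n1(n1+1)/2 = 32.5 - 5*6/2 = 32.5 - 15 = 17.5.
       U_Y = n1*n2 - U_X = 25 - 17.5 = 7.5.
Step 4: Ties are present, so use the tie-corrected normal approximation (with continuity correction) for the p-value.
Step 5: p-value = 0.342782; compare to alpha = 0.1. fail to reject H0.

U_X = 17.5, p = 0.342782, fail to reject H0 at alpha = 0.1.
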